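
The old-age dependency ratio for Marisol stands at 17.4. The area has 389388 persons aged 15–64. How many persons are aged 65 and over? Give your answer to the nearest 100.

Old-age dependency ratio = elderly / working-age × 100
17.4 = E / 389388 × 100
⇒ 67800

Aged 65 and over: 67800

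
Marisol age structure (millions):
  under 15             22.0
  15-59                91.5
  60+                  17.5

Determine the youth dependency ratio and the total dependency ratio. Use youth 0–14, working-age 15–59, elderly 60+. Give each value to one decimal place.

Youth dependency ratio: 24.0
Total dependency ratio: 43.2

Youth dependency ratio = 22.0 / 91.5 × 100 = 24.0
Total dependency ratio = (22.0 + 17.5) / 91.5 × 100 = 39.5 / 91.5 × 100 = 43.2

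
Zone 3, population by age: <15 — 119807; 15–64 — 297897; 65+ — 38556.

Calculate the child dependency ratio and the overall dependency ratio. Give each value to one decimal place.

Youth dependency ratio: 40.2
Total dependency ratio: 53.2

Youth dependency ratio = 119807 / 297897 × 100 = 40.2
Total dependency ratio = (119807 + 38556) / 297897 × 100 = 158363 / 297897 × 100 = 53.2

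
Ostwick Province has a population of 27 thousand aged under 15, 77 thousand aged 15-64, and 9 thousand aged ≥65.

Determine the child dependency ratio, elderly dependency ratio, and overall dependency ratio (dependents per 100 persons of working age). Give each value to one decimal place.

Youth dependency ratio = 27 / 77 × 100 = 35.1
Old-age dependency ratio = 9 / 77 × 100 = 11.7
Total dependency ratio = (27 + 9) / 77 × 100 = 36 / 77 × 100 = 46.8

Youth dependency ratio: 35.1
Old-age dependency ratio: 11.7
Total dependency ratio: 46.8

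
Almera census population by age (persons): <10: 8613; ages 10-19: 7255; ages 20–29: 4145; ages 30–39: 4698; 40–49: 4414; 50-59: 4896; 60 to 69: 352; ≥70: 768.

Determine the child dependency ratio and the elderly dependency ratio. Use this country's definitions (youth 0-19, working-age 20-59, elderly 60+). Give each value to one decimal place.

0–19: 8613 + 7255 = 15868
20–59: 4145 + 4698 + 4414 + 4896 = 18153
60+: 352 + 768 = 1120
Youth dependency ratio = 15868 / 18153 × 100 = 87.4
Old-age dependency ratio = 1120 / 18153 × 100 = 6.2

Youth dependency ratio: 87.4
Old-age dependency ratio: 6.2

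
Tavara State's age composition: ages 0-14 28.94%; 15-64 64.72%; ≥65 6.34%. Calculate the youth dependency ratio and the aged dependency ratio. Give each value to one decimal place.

Youth dependency ratio: 44.7
Old-age dependency ratio: 9.8

Youth dependency ratio = 28.94 / 64.72 × 100 = 44.7
Old-age dependency ratio = 6.34 / 64.72 × 100 = 9.8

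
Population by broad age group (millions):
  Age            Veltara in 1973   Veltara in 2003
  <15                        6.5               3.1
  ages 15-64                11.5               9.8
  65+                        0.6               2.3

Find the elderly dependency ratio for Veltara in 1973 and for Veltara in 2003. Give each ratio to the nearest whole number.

Veltara in 1973: 5
Veltara in 2003: 23

Veltara in 1973: 0.6 / 11.5 × 100 = 5
Veltara in 2003: 2.3 / 9.8 × 100 = 23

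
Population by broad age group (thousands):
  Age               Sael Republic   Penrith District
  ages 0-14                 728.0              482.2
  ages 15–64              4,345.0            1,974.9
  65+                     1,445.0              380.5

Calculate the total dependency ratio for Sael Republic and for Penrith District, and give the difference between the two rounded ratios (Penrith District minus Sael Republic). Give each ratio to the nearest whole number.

Sael Republic: (728.0 + 1,445.0) / 4,345.0 × 100 = 2,173.0 / 4,345.0 × 100 = 50
Penrith District: (482.2 + 380.5) / 1,974.9 × 100 = 862.7 / 1,974.9 × 100 = 44

Sael Republic: 50
Penrith District: 44
Difference: -6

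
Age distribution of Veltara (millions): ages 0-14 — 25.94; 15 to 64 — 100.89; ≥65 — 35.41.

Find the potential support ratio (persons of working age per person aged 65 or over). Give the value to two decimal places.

Potential support ratio = 100.89 / 35.41 = 2.85

Potential support ratio: 2.85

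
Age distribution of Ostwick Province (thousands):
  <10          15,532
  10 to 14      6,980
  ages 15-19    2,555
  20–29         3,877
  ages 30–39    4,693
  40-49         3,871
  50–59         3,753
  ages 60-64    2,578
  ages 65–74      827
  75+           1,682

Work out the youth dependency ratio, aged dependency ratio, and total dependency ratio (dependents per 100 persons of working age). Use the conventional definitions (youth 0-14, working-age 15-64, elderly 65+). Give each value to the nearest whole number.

0–14: 15,532 + 6,980 = 22,512
15–64: 2,555 + 3,877 + 4,693 + 3,871 + 3,753 + 2,578 = 21,327
65+: 827 + 1,682 = 2,509
Youth dependency ratio = 22,512 / 21,327 × 100 = 106
Old-age dependency ratio = 2,509 / 21,327 × 100 = 12
Total dependency ratio = (22,512 + 2,509) / 21,327 × 100 = 25,021 / 21,327 × 100 = 117

Youth dependency ratio: 106
Old-age dependency ratio: 12
Total dependency ratio: 117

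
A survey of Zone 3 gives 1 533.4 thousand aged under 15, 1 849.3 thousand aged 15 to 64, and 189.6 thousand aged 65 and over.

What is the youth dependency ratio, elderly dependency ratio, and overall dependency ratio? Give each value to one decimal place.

Youth dependency ratio: 82.9
Old-age dependency ratio: 10.3
Total dependency ratio: 93.2

Youth dependency ratio = 1 533.4 / 1 849.3 × 100 = 82.9
Old-age dependency ratio = 189.6 / 1 849.3 × 100 = 10.3
Total dependency ratio = (1 533.4 + 189.6) / 1 849.3 × 100 = 1 723.0 / 1 849.3 × 100 = 93.2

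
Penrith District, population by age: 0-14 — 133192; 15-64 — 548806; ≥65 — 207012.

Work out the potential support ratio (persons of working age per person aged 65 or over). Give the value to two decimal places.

Potential support ratio = 548806 / 207012 = 2.65

Potential support ratio: 2.65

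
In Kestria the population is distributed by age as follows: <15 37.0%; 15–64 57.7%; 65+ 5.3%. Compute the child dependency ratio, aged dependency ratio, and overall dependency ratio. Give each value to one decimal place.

Youth dependency ratio: 64.1
Old-age dependency ratio: 9.2
Total dependency ratio: 73.3

Youth dependency ratio = 37.0 / 57.7 × 100 = 64.1
Old-age dependency ratio = 5.3 / 57.7 × 100 = 9.2
Total dependency ratio = (37.0 + 5.3) / 57.7 × 100 = 42.3 / 57.7 × 100 = 73.3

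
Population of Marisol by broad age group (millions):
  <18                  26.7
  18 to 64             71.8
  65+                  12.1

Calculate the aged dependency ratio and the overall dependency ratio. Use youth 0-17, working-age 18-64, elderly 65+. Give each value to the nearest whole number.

Old-age dependency ratio = 12.1 / 71.8 × 100 = 17
Total dependency ratio = (26.7 + 12.1) / 71.8 × 100 = 38.8 / 71.8 × 100 = 54

Old-age dependency ratio: 17
Total dependency ratio: 54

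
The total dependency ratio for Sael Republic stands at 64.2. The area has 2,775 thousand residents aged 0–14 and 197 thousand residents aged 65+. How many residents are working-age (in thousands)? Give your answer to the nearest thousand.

Total dependency ratio = (youth + elderly) / working-age × 100
64.2 = (2,775 + 197) / W × 100
⇒ 4,629

Working-age: 4,629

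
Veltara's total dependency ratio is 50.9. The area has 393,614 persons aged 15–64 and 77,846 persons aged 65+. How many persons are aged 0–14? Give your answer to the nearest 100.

Total dependency ratio = (youth + elderly) / working-age × 100
50.9 = (Y + 77,846) / 393,614 × 100
⇒ 122,500

Aged 0–14: 122,500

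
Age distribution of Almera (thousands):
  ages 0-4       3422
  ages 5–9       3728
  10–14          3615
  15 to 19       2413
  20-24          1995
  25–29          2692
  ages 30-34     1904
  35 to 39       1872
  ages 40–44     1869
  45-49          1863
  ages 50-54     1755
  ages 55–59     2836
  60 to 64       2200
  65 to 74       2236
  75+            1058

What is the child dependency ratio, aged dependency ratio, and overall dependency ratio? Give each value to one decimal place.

0–14: 3422 + 3728 + 3615 = 10765
15–64: 2413 + 1995 + 2692 + 1904 + 1872 + 1869 + 1863 + 1755 + 2836 + 2200 = 21399
65+: 2236 + 1058 = 3294
Youth dependency ratio = 10765 / 21399 × 100 = 50.3
Old-age dependency ratio = 3294 / 21399 × 100 = 15.4
Total dependency ratio = (10765 + 3294) / 21399 × 100 = 14059 / 21399 × 100 = 65.7

Youth dependency ratio: 50.3
Old-age dependency ratio: 15.4
Total dependency ratio: 65.7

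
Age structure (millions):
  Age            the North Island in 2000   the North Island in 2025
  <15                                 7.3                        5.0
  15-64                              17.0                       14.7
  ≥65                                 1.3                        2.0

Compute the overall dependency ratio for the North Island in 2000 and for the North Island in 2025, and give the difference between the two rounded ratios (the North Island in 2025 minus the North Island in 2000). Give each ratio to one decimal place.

the North Island in 2000: 50.6
the North Island in 2025: 47.6
Difference: -3.0

the North Island in 2000: (7.3 + 1.3) / 17.0 × 100 = 8.6 / 17.0 × 100 = 50.6
the North Island in 2025: (5.0 + 2.0) / 14.7 × 100 = 7.0 / 14.7 × 100 = 47.6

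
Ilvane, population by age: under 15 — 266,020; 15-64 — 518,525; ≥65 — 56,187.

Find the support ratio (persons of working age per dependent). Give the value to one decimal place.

Support ratio: 1.6

Support ratio = 518,525 / (266,020 + 56,187) = 518,525 / 322,207 = 1.6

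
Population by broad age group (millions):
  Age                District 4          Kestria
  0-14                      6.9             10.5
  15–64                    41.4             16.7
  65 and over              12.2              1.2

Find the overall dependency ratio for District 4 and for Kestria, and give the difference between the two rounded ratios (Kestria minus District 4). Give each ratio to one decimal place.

District 4: 46.1
Kestria: 70.1
Difference: +24.0

District 4: (6.9 + 12.2) / 41.4 × 100 = 19.1 / 41.4 × 100 = 46.1
Kestria: (10.5 + 1.2) / 16.7 × 100 = 11.7 / 16.7 × 100 = 70.1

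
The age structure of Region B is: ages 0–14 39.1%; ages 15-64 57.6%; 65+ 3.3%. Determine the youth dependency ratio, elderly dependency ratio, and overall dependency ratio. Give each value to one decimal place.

Youth dependency ratio = 39.1 / 57.6 × 100 = 67.9
Old-age dependency ratio = 3.3 / 57.6 × 100 = 5.7
Total dependency ratio = (39.1 + 3.3) / 57.6 × 100 = 42.4 / 57.6 × 100 = 73.6

Youth dependency ratio: 67.9
Old-age dependency ratio: 5.7
Total dependency ratio: 73.6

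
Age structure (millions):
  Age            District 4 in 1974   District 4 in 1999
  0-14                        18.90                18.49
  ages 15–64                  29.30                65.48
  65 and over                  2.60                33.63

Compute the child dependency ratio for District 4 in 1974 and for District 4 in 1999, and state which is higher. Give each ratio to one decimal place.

District 4 in 1974: 64.5
District 4 in 1999: 28.2
Higher: District 4 in 1974

District 4 in 1974: 18.90 / 29.30 × 100 = 64.5
District 4 in 1999: 18.49 / 65.48 × 100 = 28.2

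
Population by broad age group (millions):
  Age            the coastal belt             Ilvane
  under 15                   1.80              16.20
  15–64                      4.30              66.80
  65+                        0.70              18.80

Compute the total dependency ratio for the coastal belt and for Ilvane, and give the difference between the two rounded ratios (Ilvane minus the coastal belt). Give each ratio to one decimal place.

the coastal belt: (1.80 + 0.70) / 4.30 × 100 = 2.50 / 4.30 × 100 = 58.1
Ilvane: (16.20 + 18.80) / 66.80 × 100 = 35.00 / 66.80 × 100 = 52.4

the coastal belt: 58.1
Ilvane: 52.4
Difference: -5.7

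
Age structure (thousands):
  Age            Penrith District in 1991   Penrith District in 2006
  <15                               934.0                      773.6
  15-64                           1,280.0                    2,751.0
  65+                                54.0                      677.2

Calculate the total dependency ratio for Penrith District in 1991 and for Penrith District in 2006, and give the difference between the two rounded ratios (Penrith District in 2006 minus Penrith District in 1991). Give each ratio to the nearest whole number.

Penrith District in 1991: (934.0 + 54.0) / 1,280.0 × 100 = 988.0 / 1,280.0 × 100 = 77
Penrith District in 2006: (773.6 + 677.2) / 2,751.0 × 100 = 1,450.8 / 2,751.0 × 100 = 53

Penrith District in 1991: 77
Penrith District in 2006: 53
Difference: -24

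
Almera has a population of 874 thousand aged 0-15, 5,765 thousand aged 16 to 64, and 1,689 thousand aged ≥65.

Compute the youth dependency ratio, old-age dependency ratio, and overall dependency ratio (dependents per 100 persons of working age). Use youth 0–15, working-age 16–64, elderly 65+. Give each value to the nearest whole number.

Youth dependency ratio = 874 / 5,765 × 100 = 15
Old-age dependency ratio = 1,689 / 5,765 × 100 = 29
Total dependency ratio = (874 + 1,689) / 5,765 × 100 = 2,563 / 5,765 × 100 = 44

Youth dependency ratio: 15
Old-age dependency ratio: 29
Total dependency ratio: 44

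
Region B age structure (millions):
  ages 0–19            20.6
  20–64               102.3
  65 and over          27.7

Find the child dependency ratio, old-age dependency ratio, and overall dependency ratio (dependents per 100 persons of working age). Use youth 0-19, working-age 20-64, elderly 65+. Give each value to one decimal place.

Youth dependency ratio = 20.6 / 102.3 × 100 = 20.1
Old-age dependency ratio = 27.7 / 102.3 × 100 = 27.1
Total dependency ratio = (20.6 + 27.7) / 102.3 × 100 = 48.3 / 102.3 × 100 = 47.2

Youth dependency ratio: 20.1
Old-age dependency ratio: 27.1
Total dependency ratio: 47.2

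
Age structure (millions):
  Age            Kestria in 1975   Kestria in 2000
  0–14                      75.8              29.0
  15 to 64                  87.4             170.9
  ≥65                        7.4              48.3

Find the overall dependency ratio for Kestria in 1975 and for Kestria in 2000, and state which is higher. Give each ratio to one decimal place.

Kestria in 1975: 95.2
Kestria in 2000: 45.2
Higher: Kestria in 1975

Kestria in 1975: (75.8 + 7.4) / 87.4 × 100 = 83.2 / 87.4 × 100 = 95.2
Kestria in 2000: (29.0 + 48.3) / 170.9 × 100 = 77.3 / 170.9 × 100 = 45.2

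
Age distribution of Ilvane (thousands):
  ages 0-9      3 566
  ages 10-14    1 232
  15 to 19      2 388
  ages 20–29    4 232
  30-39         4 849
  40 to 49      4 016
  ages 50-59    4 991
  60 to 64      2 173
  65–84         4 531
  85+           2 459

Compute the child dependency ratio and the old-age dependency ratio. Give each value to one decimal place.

Youth dependency ratio: 21.2
Old-age dependency ratio: 30.9

0–14: 3 566 + 1 232 = 4 798
15–64: 2 388 + 4 232 + 4 849 + 4 016 + 4 991 + 2 173 = 22 649
65+: 4 531 + 2 459 = 6 990
Youth dependency ratio = 4 798 / 22 649 × 100 = 21.2
Old-age dependency ratio = 6 990 / 22 649 × 100 = 30.9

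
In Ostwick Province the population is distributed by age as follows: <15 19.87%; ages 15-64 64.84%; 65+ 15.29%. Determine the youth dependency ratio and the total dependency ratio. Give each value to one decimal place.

Youth dependency ratio = 19.87 / 64.84 × 100 = 30.6
Total dependency ratio = (19.87 + 15.29) / 64.84 × 100 = 35.16 / 64.84 × 100 = 54.2

Youth dependency ratio: 30.6
Total dependency ratio: 54.2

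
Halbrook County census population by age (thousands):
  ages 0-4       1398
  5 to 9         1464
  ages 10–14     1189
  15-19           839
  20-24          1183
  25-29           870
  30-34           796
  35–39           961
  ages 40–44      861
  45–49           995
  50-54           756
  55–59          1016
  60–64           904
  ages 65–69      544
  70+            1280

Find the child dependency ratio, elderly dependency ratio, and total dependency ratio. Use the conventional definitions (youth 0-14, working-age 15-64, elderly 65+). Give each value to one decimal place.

0–14: 1398 + 1464 + 1189 = 4051
15–64: 839 + 1183 + 870 + 796 + 961 + 861 + 995 + 756 + 1016 + 904 = 9181
65+: 544 + 1280 = 1824
Youth dependency ratio = 4051 / 9181 × 100 = 44.1
Old-age dependency ratio = 1824 / 9181 × 100 = 19.9
Total dependency ratio = (4051 + 1824) / 9181 × 100 = 5875 / 9181 × 100 = 64.0

Youth dependency ratio: 44.1
Old-age dependency ratio: 19.9
Total dependency ratio: 64.0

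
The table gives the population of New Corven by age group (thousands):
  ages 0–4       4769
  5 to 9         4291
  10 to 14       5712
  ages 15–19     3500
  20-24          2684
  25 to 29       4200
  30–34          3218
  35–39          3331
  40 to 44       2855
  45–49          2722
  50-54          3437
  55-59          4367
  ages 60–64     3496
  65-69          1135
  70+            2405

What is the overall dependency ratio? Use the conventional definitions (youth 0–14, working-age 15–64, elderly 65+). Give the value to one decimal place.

Total dependency ratio: 54.2

0–14: 4769 + 4291 + 5712 = 14772
15–64: 3500 + 2684 + 4200 + 3218 + 3331 + 2855 + 2722 + 3437 + 4367 + 3496 = 33810
65+: 1135 + 2405 = 3540
Total dependency ratio = (14772 + 3540) / 33810 × 100 = 18312 / 33810 × 100 = 54.2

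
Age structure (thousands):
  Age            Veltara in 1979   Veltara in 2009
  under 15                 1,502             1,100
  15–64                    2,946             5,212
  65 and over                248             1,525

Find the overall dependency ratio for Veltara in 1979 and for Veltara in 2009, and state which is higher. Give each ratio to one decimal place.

Veltara in 1979: 59.4
Veltara in 2009: 50.4
Higher: Veltara in 1979

Veltara in 1979: (1,502 + 248) / 2,946 × 100 = 1,750 / 2,946 × 100 = 59.4
Veltara in 2009: (1,100 + 1,525) / 5,212 × 100 = 2,625 / 5,212 × 100 = 50.4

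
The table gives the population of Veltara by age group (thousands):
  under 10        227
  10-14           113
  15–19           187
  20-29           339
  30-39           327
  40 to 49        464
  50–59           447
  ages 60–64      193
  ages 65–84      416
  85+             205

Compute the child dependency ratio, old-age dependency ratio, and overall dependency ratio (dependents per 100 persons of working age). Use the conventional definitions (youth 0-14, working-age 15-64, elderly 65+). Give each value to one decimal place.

Youth dependency ratio: 17.4
Old-age dependency ratio: 31.7
Total dependency ratio: 49.1

0–14: 227 + 113 = 340
15–64: 187 + 339 + 327 + 464 + 447 + 193 = 1 957
65+: 416 + 205 = 621
Youth dependency ratio = 340 / 1 957 × 100 = 17.4
Old-age dependency ratio = 621 / 1 957 × 100 = 31.7
Total dependency ratio = (340 + 621) / 1 957 × 100 = 961 / 1 957 × 100 = 49.1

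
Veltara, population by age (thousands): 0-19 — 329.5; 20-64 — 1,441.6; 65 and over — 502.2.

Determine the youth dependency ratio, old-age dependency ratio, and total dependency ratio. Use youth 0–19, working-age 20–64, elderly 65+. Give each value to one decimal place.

Youth dependency ratio = 329.5 / 1,441.6 × 100 = 22.9
Old-age dependency ratio = 502.2 / 1,441.6 × 100 = 34.8
Total dependency ratio = (329.5 + 502.2) / 1,441.6 × 100 = 831.7 / 1,441.6 × 100 = 57.7

Youth dependency ratio: 22.9
Old-age dependency ratio: 34.8
Total dependency ratio: 57.7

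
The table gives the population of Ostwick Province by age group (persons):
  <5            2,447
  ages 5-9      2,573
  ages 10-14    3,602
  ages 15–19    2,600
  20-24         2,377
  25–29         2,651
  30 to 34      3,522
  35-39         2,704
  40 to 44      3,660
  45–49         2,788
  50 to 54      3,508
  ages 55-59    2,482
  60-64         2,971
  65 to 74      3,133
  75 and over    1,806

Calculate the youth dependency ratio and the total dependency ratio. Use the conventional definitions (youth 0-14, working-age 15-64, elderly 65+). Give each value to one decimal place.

0–14: 2,447 + 2,573 + 3,602 = 8,622
15–64: 2,600 + 2,377 + 2,651 + 3,522 + 2,704 + 3,660 + 2,788 + 3,508 + 2,482 + 2,971 = 29,263
65+: 3,133 + 1,806 = 4,939
Youth dependency ratio = 8,622 / 29,263 × 100 = 29.5
Total dependency ratio = (8,622 + 4,939) / 29,263 × 100 = 13,561 / 29,263 × 100 = 46.3

Youth dependency ratio: 29.5
Total dependency ratio: 46.3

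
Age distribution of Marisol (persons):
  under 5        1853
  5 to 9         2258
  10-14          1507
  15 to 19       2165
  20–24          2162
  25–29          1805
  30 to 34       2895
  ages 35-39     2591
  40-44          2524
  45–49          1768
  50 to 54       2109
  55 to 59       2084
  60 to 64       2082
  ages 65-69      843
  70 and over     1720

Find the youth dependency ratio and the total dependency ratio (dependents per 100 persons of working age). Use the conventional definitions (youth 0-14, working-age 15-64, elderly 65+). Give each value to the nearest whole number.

0–14: 1853 + 2258 + 1507 = 5618
15–64: 2165 + 2162 + 1805 + 2895 + 2591 + 2524 + 1768 + 2109 + 2084 + 2082 = 22185
65+: 843 + 1720 = 2563
Youth dependency ratio = 5618 / 22185 × 100 = 25
Total dependency ratio = (5618 + 2563) / 22185 × 100 = 8181 / 22185 × 100 = 37

Youth dependency ratio: 25
Total dependency ratio: 37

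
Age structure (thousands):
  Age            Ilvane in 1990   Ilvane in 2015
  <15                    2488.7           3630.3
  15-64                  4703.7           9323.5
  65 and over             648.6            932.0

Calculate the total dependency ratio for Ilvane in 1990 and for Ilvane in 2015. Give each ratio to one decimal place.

Ilvane in 1990: (2488.7 + 648.6) / 4703.7 × 100 = 3137.3 / 4703.7 × 100 = 66.7
Ilvane in 2015: (3630.3 + 932.0) / 9323.5 × 100 = 4562.3 / 9323.5 × 100 = 48.9

Ilvane in 1990: 66.7
Ilvane in 2015: 48.9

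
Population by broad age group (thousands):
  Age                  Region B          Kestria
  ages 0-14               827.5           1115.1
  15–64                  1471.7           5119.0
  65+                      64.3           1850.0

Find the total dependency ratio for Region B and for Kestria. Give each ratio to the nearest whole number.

Region B: 61
Kestria: 58

Region B: (827.5 + 64.3) / 1471.7 × 100 = 891.8 / 1471.7 × 100 = 61
Kestria: (1115.1 + 1850.0) / 5119.0 × 100 = 2965.1 / 5119.0 × 100 = 58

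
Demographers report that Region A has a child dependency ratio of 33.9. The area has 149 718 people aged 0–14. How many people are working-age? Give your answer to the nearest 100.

Working-age: 441 600

Youth dependency ratio = youth / working-age × 100
33.9 = 149 718 / W × 100
⇒ 441 600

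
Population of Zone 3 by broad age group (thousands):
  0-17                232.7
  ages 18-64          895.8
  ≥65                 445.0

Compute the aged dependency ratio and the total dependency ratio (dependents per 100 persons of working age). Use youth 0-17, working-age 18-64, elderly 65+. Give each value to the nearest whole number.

Old-age dependency ratio = 445.0 / 895.8 × 100 = 50
Total dependency ratio = (232.7 + 445.0) / 895.8 × 100 = 677.7 / 895.8 × 100 = 76

Old-age dependency ratio: 50
Total dependency ratio: 76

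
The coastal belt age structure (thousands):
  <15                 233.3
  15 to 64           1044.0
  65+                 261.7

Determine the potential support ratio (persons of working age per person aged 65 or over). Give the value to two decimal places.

Potential support ratio: 3.99

Potential support ratio = 1044.0 / 261.7 = 3.99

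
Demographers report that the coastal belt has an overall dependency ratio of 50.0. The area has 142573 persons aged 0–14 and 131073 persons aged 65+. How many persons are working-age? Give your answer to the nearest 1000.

Working-age: 547000

Total dependency ratio = (youth + elderly) / working-age × 100
50.0 = (142573 + 131073) / W × 100
⇒ 547000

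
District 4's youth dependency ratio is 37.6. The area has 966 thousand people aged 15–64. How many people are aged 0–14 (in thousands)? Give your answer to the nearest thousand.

Youth dependency ratio = youth / working-age × 100
37.6 = Y / 966 × 100
⇒ 363

Aged 0–14: 363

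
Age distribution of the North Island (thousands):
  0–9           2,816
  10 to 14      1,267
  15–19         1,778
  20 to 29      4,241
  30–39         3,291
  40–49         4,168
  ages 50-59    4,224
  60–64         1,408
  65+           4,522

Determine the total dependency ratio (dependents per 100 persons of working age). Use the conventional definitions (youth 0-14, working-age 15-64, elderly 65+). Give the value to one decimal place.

0–14: 2,816 + 1,267 = 4,083
15–64: 1,778 + 4,241 + 3,291 + 4,168 + 4,224 + 1,408 = 19,110
65+: 4,522
Total dependency ratio = (4,083 + 4,522) / 19,110 × 100 = 8,605 / 19,110 × 100 = 45.0

Total dependency ratio: 45.0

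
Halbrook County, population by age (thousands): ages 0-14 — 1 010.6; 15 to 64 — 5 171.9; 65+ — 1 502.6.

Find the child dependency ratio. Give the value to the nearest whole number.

Youth dependency ratio = 1 010.6 / 5 171.9 × 100 = 20

Youth dependency ratio: 20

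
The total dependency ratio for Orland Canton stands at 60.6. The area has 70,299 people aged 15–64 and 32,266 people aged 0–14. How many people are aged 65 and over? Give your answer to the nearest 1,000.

Total dependency ratio = (youth + elderly) / working-age × 100
60.6 = (32,266 + E) / 70,299 × 100
⇒ 10,000

Aged 65 and over: 10,000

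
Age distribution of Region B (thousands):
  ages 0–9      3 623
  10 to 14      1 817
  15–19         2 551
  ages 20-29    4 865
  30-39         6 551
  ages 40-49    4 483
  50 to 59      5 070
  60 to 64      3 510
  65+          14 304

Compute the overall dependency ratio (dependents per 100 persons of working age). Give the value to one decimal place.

0–14: 3 623 + 1 817 = 5 440
15–64: 2 551 + 4 865 + 6 551 + 4 483 + 5 070 + 3 510 = 27 030
65+: 14 304
Total dependency ratio = (5 440 + 14 304) / 27 030 × 100 = 19 744 / 27 030 × 100 = 73.0

Total dependency ratio: 73.0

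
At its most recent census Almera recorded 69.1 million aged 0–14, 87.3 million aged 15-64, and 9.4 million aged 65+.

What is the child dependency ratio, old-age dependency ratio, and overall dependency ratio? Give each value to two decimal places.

Youth dependency ratio: 79.15
Old-age dependency ratio: 10.77
Total dependency ratio: 89.92

Youth dependency ratio = 69.1 / 87.3 × 100 = 79.15
Old-age dependency ratio = 9.4 / 87.3 × 100 = 10.77
Total dependency ratio = (69.1 + 9.4) / 87.3 × 100 = 78.5 / 87.3 × 100 = 89.92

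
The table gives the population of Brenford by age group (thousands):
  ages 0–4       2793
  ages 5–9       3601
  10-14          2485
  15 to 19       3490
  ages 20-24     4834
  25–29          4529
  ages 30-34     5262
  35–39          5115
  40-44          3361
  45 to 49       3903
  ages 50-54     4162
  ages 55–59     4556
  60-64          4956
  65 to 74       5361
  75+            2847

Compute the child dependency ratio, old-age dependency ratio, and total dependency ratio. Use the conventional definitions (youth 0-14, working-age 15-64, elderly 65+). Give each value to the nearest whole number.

0–14: 2793 + 3601 + 2485 = 8879
15–64: 3490 + 4834 + 4529 + 5262 + 5115 + 3361 + 3903 + 4162 + 4556 + 4956 = 44168
65+: 5361 + 2847 = 8208
Youth dependency ratio = 8879 / 44168 × 100 = 20
Old-age dependency ratio = 8208 / 44168 × 100 = 19
Total dependency ratio = (8879 + 8208) / 44168 × 100 = 17087 / 44168 × 100 = 39

Youth dependency ratio: 20
Old-age dependency ratio: 19
Total dependency ratio: 39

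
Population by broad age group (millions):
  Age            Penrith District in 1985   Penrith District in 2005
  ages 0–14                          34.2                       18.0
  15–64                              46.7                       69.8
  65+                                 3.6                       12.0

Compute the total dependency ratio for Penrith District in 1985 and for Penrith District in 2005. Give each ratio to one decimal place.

Penrith District in 1985: 80.9
Penrith District in 2005: 43.0

Penrith District in 1985: (34.2 + 3.6) / 46.7 × 100 = 37.8 / 46.7 × 100 = 80.9
Penrith District in 2005: (18.0 + 12.0) / 69.8 × 100 = 30.0 / 69.8 × 100 = 43.0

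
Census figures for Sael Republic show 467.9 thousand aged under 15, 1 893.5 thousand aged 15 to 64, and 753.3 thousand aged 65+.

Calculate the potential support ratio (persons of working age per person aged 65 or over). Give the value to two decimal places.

Potential support ratio = 1 893.5 / 753.3 = 2.51

Potential support ratio: 2.51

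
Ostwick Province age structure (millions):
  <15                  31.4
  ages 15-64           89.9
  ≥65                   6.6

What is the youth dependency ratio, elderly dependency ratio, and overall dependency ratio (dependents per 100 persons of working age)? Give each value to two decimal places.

Youth dependency ratio: 34.93
Old-age dependency ratio: 7.34
Total dependency ratio: 42.27

Youth dependency ratio = 31.4 / 89.9 × 100 = 34.93
Old-age dependency ratio = 6.6 / 89.9 × 100 = 7.34
Total dependency ratio = (31.4 + 6.6) / 89.9 × 100 = 38.0 / 89.9 × 100 = 42.27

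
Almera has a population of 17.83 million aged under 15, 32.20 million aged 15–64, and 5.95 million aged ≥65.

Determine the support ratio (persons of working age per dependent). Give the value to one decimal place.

Support ratio: 1.4

Support ratio = 32.20 / (17.83 + 5.95) = 32.20 / 23.78 = 1.4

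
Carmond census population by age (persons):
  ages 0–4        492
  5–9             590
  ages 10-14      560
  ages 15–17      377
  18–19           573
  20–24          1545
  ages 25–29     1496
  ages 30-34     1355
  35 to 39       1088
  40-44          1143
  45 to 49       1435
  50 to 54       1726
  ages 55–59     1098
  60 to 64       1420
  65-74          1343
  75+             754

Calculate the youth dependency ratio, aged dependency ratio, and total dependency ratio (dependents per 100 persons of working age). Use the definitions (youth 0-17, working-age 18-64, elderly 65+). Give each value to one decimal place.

Youth dependency ratio: 15.7
Old-age dependency ratio: 16.3
Total dependency ratio: 32.0

0–17: 492 + 590 + 560 + 377 = 2019
18–64: 573 + 1545 + 1496 + 1355 + 1088 + 1143 + 1435 + 1726 + 1098 + 1420 = 12879
65+: 1343 + 754 = 2097
Youth dependency ratio = 2019 / 12879 × 100 = 15.7
Old-age dependency ratio = 2097 / 12879 × 100 = 16.3
Total dependency ratio = (2019 + 2097) / 12879 × 100 = 4116 / 12879 × 100 = 32.0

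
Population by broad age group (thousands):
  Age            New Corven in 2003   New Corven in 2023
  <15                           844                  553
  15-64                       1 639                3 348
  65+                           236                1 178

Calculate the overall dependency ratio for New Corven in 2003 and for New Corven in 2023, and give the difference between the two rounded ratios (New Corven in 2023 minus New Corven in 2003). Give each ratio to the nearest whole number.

New Corven in 2003: (844 + 236) / 1 639 × 100 = 1 080 / 1 639 × 100 = 66
New Corven in 2023: (553 + 1 178) / 3 348 × 100 = 1 731 / 3 348 × 100 = 52

New Corven in 2003: 66
New Corven in 2023: 52
Difference: -14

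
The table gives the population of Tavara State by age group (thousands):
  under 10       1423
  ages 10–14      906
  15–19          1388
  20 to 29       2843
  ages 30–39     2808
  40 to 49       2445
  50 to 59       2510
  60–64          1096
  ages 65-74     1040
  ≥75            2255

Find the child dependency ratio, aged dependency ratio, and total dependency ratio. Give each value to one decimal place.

Youth dependency ratio: 17.8
Old-age dependency ratio: 25.2
Total dependency ratio: 43.0

0–14: 1423 + 906 = 2329
15–64: 1388 + 2843 + 2808 + 2445 + 2510 + 1096 = 13090
65+: 1040 + 2255 = 3295
Youth dependency ratio = 2329 / 13090 × 100 = 17.8
Old-age dependency ratio = 3295 / 13090 × 100 = 25.2
Total dependency ratio = (2329 + 3295) / 13090 × 100 = 5624 / 13090 × 100 = 43.0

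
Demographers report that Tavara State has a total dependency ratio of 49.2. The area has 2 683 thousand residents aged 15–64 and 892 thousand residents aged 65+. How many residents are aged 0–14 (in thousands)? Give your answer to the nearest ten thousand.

Total dependency ratio = (youth + elderly) / working-age × 100
49.2 = (Y + 892) / 2 683 × 100
⇒ 430

Aged 0–14: 430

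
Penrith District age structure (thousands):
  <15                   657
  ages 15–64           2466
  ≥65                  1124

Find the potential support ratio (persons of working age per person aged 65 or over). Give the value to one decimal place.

Potential support ratio: 2.2

Potential support ratio = 2466 / 1124 = 2.2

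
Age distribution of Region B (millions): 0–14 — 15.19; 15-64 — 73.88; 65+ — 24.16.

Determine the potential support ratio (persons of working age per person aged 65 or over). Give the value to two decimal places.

Potential support ratio: 3.06

Potential support ratio = 73.88 / 24.16 = 3.06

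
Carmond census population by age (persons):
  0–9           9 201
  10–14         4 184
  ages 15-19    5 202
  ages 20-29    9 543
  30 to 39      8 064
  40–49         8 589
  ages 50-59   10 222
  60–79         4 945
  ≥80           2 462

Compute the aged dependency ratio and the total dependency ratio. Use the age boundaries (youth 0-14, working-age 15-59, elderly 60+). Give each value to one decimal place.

0–14: 9 201 + 4 184 = 13 385
15–59: 5 202 + 9 543 + 8 064 + 8 589 + 10 222 = 41 620
60+: 4 945 + 2 462 = 7 407
Old-age dependency ratio = 7 407 / 41 620 × 100 = 17.8
Total dependency ratio = (13 385 + 7 407) / 41 620 × 100 = 20 792 / 41 620 × 100 = 50.0

Old-age dependency ratio: 17.8
Total dependency ratio: 50.0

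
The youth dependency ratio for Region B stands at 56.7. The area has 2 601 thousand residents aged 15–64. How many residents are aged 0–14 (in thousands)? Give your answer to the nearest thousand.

Aged 0–14: 1 475

Youth dependency ratio = youth / working-age × 100
56.7 = Y / 2 601 × 100
⇒ 1 475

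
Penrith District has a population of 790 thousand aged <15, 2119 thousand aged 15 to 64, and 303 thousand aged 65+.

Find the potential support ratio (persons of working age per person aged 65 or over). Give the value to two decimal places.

Potential support ratio: 6.99

Potential support ratio = 2119 / 303 = 6.99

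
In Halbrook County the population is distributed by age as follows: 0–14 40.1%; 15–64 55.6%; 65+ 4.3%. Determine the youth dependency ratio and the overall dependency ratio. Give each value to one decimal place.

Youth dependency ratio: 72.1
Total dependency ratio: 79.9

Youth dependency ratio = 40.1 / 55.6 × 100 = 72.1
Total dependency ratio = (40.1 + 4.3) / 55.6 × 100 = 44.4 / 55.6 × 100 = 79.9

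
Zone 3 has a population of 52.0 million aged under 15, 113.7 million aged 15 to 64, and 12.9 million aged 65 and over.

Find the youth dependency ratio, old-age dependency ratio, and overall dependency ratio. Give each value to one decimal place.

Youth dependency ratio = 52.0 / 113.7 × 100 = 45.7
Old-age dependency ratio = 12.9 / 113.7 × 100 = 11.3
Total dependency ratio = (52.0 + 12.9) / 113.7 × 100 = 64.9 / 113.7 × 100 = 57.1

Youth dependency ratio: 45.7
Old-age dependency ratio: 11.3
Total dependency ratio: 57.1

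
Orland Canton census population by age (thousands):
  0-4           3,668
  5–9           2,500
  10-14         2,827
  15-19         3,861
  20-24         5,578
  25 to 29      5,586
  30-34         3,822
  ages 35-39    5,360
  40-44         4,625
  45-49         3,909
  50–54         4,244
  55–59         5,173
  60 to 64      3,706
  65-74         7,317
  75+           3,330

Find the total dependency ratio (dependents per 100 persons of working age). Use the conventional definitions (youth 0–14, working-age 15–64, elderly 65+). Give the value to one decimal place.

Total dependency ratio: 42.8

0–14: 3,668 + 2,500 + 2,827 = 8,995
15–64: 3,861 + 5,578 + 5,586 + 3,822 + 5,360 + 4,625 + 3,909 + 4,244 + 5,173 + 3,706 = 45,864
65+: 7,317 + 3,330 = 10,647
Total dependency ratio = (8,995 + 10,647) / 45,864 × 100 = 19,642 / 45,864 × 100 = 42.8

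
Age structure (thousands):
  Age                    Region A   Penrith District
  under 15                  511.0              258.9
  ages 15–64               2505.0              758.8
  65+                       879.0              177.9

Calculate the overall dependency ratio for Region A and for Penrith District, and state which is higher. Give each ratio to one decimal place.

Region A: 55.5
Penrith District: 57.6
Higher: Penrith District

Region A: (511.0 + 879.0) / 2505.0 × 100 = 1390.0 / 2505.0 × 100 = 55.5
Penrith District: (258.9 + 177.9) / 758.8 × 100 = 436.8 / 758.8 × 100 = 57.6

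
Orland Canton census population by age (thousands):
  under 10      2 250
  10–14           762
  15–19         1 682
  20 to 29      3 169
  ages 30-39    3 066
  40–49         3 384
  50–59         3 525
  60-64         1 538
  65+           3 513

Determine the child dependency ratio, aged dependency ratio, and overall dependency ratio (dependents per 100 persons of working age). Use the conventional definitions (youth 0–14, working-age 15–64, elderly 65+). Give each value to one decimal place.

Youth dependency ratio: 18.4
Old-age dependency ratio: 21.5
Total dependency ratio: 39.9

0–14: 2 250 + 762 = 3 012
15–64: 1 682 + 3 169 + 3 066 + 3 384 + 3 525 + 1 538 = 16 364
65+: 3 513
Youth dependency ratio = 3 012 / 16 364 × 100 = 18.4
Old-age dependency ratio = 3 513 / 16 364 × 100 = 21.5
Total dependency ratio = (3 012 + 3 513) / 16 364 × 100 = 6 525 / 16 364 × 100 = 39.9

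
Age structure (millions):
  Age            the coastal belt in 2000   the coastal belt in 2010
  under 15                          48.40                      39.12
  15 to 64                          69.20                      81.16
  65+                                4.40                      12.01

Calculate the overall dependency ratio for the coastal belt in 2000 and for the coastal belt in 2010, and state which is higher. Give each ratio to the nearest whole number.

the coastal belt in 2000: (48.40 + 4.40) / 69.20 × 100 = 52.80 / 69.20 × 100 = 76
the coastal belt in 2010: (39.12 + 12.01) / 81.16 × 100 = 51.13 / 81.16 × 100 = 63

the coastal belt in 2000: 76
the coastal belt in 2010: 63
Higher: the coastal belt in 2000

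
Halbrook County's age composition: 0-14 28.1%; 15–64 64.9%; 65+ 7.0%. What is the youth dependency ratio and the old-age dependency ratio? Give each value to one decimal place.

Youth dependency ratio = 28.1 / 64.9 × 100 = 43.3
Old-age dependency ratio = 7.0 / 64.9 × 100 = 10.8

Youth dependency ratio: 43.3
Old-age dependency ratio: 10.8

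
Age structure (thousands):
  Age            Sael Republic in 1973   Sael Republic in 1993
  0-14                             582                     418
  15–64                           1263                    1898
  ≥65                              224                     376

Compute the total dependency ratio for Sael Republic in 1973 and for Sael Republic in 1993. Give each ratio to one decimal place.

Sael Republic in 1973: 63.8
Sael Republic in 1993: 41.8

Sael Republic in 1973: (582 + 224) / 1263 × 100 = 806 / 1263 × 100 = 63.8
Sael Republic in 1993: (418 + 376) / 1898 × 100 = 794 / 1898 × 100 = 41.8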